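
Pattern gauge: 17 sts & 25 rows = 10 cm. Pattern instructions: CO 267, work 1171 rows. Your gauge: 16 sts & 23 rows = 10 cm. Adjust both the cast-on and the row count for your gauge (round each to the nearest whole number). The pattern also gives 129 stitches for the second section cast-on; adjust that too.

Stitches: 267 × 16/17 = 251.29 → 251.
Rows: 1171 × 23/25 = 1077.32 → 1077.
second section cast-on: 129 × 16/17 = 121.41 → 121.

Cast on 251 stitches; work 1077 rows; second section cast-on 121 stitches.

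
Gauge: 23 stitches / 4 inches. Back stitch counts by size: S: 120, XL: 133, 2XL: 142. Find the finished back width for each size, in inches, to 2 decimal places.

23/4 = 5.75 sts per in.
S: 120 / 5.75 = 20.870 → 20.87 in.
XL: 133 / 5.75 = 23.130 → 23.13 in.
2XL: 142 / 5.75 = 24.696 → 24.70 in.

S 20.87 inches; XL 23.13 inches; 2XL 24.70 inches.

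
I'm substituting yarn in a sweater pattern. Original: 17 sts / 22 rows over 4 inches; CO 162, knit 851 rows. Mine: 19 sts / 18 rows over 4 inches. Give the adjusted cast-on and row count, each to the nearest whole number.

Cast on 181 stitches; work 696 rows.

Stitches: 162 × 19/17 = 181.06 → 181.
Rows: 851 × 18/22 = 696.27 → 696.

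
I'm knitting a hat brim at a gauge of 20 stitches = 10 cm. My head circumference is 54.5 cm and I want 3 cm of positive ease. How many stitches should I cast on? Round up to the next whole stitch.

Finished = 54.5 + 3 = 57.5 cm.
20 / 10 = 2 sts per cm.
57.50 × 2 = 115.00 sts.

CO 115 sts.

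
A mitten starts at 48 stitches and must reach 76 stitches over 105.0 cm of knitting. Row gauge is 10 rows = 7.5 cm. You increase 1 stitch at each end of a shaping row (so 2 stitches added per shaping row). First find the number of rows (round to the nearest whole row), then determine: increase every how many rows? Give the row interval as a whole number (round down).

Increase every 10th row.

Rows = 105.0 × 1.333 = 140.0 → 140 rows.
Stitches to add: 28 → 14 shaping rows (at 2 st each).
140 / 14 = 10.00 → every 10 rows.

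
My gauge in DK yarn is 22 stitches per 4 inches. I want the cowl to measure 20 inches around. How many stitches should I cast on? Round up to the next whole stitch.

22 stitches / 4 in = 5.5 stitches per inch.
20 × 5.5 = 110.00 stitches.

CO 110 sts.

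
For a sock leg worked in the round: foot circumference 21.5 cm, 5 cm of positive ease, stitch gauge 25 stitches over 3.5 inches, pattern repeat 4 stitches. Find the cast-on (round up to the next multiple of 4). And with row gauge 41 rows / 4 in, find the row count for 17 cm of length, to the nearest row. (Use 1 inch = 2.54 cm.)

Cast on 76 stitches; work 69 rows.

Finished = 21.5 + 5 = 26.5 cm.
26.5 cm × 1/2.54 = 10.43 inches.
25/3.5 = 7.143 sts per in; 10.43 × 7.143 = 74.52 sts.
Next multiple of 4 → 76.
17 cm = 6.69 inches; × 10.25 = 68.60 → 69 rows.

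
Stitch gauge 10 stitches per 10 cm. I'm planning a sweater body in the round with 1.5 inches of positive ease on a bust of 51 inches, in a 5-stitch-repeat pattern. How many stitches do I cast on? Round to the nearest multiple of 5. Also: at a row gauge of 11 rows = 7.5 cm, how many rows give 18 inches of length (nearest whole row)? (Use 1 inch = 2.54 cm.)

Cast on 135 stitches; work 67 rows.

Finished = 51 + 1.5 = 52.5 inches.
52.5 inches × 2.54 = 133.35 cm.
10/10 = 1 sts per cm; 133.35 × 1 = 133.35 sts.
Nearest multiple of 5 → 135.
18 inches = 45.72 cm; × 1.467 = 67.06 → 67 rows.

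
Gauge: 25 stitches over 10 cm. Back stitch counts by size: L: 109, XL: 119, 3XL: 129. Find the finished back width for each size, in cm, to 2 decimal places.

L 43.60 cm; XL 47.60 cm; 3XL 51.60 cm.

25/10 = 2.5 sts per cm.
L: 109 / 2.5 = 43.600 → 43.60 cm.
XL: 119 / 2.5 = 47.600 → 47.60 cm.
3XL: 129 / 2.5 = 51.600 → 51.60 cm.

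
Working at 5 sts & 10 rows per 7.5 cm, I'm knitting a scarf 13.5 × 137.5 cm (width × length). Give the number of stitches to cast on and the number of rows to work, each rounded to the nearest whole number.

Stitch gauge = 5/7.5 = 0.667 sts/cm; 13.5 × 0.667 = 9.00 → 9 sts.
Row gauge = 10/7.5 = 1.333 rows/cm; 137.5 × 1.333 = 183.33 → 183 rows.

Cast on 9 stitches and work 183 rows.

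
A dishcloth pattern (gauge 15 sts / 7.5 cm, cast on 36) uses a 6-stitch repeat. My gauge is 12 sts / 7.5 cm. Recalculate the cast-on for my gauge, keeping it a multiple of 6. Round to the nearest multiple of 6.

36 × 12 / 15 = 28.80.
Nearest multiple of 6: 30.

CO 30 sts.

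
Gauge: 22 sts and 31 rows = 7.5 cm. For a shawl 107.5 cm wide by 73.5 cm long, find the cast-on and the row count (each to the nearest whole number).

Stitch gauge = 22/7.5 = 2.933 sts/cm; 107.5 × 2.933 = 315.33 → 315 sts.
Row gauge = 31/7.5 = 4.133 rows/cm; 73.5 × 4.133 = 303.80 → 304 rows.

Cast on 315 stitches and work 304 rows.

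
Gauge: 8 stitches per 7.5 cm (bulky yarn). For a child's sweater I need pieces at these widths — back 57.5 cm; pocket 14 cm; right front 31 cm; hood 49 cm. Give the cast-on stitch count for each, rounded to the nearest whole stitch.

back 61; pocket 15; right front 33; hood 52.

Rate = 8/7.5 = 1.067 sts per cm.
back: 57.5 × 1.067 = 61.33 → 61.
pocket: 14 × 1.067 = 14.93 → 15.
right front: 31 × 1.067 = 33.07 → 33.
hood: 49 × 1.067 = 52.27 → 52.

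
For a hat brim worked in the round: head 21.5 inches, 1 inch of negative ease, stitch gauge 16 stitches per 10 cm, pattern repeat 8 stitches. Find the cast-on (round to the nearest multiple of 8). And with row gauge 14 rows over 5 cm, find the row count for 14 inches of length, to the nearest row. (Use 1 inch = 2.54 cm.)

Cast on 80 stitches; work 100 rows.

Finished = 21.5 − 1 = 20.5 inches.
20.5 inches × 2.54 = 52.07 cm.
16/10 = 1.6 sts per cm; 52.07 × 1.6 = 83.31 sts.
Nearest multiple of 8 → 80.
14 inches = 35.56 cm; × 2.8 = 99.57 → 100 rows.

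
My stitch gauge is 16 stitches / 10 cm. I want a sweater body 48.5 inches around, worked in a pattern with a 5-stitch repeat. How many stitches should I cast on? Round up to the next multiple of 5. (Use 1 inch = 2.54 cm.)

200 stitches.

48.5 in = 48.5 × 2.54 = 123.19 cm.
16 / 10 = 1.6 sts/cm.
123.19 × 1.6 = 197.10 sts.
→ 200.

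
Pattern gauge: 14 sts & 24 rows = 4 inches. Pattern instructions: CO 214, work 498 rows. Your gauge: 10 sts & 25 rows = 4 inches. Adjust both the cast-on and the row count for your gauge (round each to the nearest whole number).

Stitches: 214 × 10/14 = 152.86 → 153.
Rows: 498 × 25/24 = 518.75 → 519.

Cast on 153 stitches; work 519 rows.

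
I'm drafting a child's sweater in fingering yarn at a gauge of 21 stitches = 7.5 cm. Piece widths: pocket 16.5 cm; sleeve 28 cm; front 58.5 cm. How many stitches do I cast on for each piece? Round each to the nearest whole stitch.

pocket 46; sleeve 78; front 164.

Rate = 21/7.5 = 2.8 sts per cm.
pocket: 16.5 × 2.8 = 46.20 → 46.
sleeve: 28 × 2.8 = 78.40 → 78.
front: 58.5 × 2.8 = 163.80 → 164.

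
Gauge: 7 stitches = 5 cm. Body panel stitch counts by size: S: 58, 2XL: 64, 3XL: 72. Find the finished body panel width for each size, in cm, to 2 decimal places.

7/5 = 1.4 sts per cm.
S: 58 / 1.4 = 41.429 → 41.43 cm.
2XL: 64 / 1.4 = 45.714 → 45.71 cm.
3XL: 72 / 1.4 = 51.429 → 51.43 cm.

S 41.43 cm; 2XL 45.71 cm; 3XL 51.43 cm.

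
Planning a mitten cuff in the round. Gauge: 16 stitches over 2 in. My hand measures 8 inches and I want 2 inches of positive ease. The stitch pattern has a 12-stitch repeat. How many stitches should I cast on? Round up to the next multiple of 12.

Finished = 8 + 2 = 10 inches.
16 / 2 = 8 sts/in.
10 × 8 = 80.00 sts.
Next multiple of 12: 84.

Cast on 84 stitches.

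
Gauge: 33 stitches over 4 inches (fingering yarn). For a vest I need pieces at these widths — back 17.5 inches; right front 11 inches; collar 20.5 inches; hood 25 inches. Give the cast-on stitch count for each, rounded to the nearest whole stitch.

back 144; right front 91; collar 169; hood 206.

Rate = 33/4 = 8.25 sts per in.
back: 17.5 × 8.25 = 144.38 → 144.
right front: 11 × 8.25 = 90.75 → 91.
collar: 20.5 × 8.25 = 169.12 → 169.
hood: 25 × 8.25 = 206.25 → 206.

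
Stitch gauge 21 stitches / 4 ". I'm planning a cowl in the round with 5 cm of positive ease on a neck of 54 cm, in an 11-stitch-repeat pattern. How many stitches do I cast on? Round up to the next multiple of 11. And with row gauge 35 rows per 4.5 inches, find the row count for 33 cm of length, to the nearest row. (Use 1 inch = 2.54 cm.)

Finished = 54 + 5 = 59 cm.
59 cm × 1/2.54 = 23.23 inches.
21/4 = 5.25 sts per in; 23.23 × 5.25 = 121.95 sts.
Next multiple of 11 → 132.
33 cm = 12.99 inches; × 7.778 = 101.05 → 101 rows.

Cast on 132 stitches; work 101 rows.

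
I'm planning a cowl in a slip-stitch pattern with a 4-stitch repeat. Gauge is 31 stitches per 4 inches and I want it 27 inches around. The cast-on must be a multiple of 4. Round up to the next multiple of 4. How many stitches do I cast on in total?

212 stitches.

31 / 4 = 7.75 sts per inch.
27 × 7.75 = 209.25 sts.
Next multiple of 4: 212.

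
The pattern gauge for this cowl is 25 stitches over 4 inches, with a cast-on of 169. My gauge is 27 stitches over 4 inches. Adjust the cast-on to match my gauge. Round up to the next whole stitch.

Cast on 183 stitches.

Scale factor = 27 / 25 = 1.080.
169 × 27 / 25 = 182.52 sts.
→ 183 sts.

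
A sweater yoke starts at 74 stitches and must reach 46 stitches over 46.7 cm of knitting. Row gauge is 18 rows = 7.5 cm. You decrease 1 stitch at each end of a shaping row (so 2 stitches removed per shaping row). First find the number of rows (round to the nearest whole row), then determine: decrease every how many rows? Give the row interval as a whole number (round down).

Rows = 46.7 × 2.4 = 112.1 → 112 rows.
Stitches to remove: 28 → 14 shaping rows (at 2 st each).
112 / 14 = 8.00 → every 8 rows.

Decrease every 8th row.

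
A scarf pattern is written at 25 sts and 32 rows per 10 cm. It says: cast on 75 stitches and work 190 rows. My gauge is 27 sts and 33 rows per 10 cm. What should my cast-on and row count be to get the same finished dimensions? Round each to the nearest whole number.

Stitches: 75 × 27/25 = 81.00 → 81.
Rows: 190 × 33/32 = 195.94 → 196.

Cast on 81 stitches; work 196 rows.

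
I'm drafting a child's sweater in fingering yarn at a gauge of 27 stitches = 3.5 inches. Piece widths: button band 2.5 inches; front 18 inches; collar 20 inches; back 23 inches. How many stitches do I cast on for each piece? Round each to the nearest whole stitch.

Rate = 27/3.5 = 7.714 sts per in.
button band: 2.5 × 7.714 = 19.29 → 19.
front: 18 × 7.714 = 138.86 → 139.
collar: 20 × 7.714 = 154.29 → 154.
back: 23 × 7.714 = 177.43 → 177.

button band 19; front 139; collar 154; back 177.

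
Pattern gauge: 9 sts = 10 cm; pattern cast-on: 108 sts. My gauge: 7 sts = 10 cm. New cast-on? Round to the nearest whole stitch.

CO 84 sts.

Scale factor = 7 / 9 = 0.778.
108 × 7 / 9 = 84.00 sts.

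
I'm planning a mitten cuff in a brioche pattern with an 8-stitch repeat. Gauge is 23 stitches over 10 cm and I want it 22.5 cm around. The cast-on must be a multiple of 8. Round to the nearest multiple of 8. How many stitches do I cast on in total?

Cast on 48 stitches.

23 / 10 = 2.3 sts per cm.
22.5 × 2.3 = 51.75 sts.
Nearest multiple of 8: 48.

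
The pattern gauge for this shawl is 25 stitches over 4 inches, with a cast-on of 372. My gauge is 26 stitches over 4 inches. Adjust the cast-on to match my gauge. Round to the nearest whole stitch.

Scale factor = 26 / 25 = 1.040.
372 × 26 / 25 = 386.88 sts.
→ 387 sts.

387 stitches.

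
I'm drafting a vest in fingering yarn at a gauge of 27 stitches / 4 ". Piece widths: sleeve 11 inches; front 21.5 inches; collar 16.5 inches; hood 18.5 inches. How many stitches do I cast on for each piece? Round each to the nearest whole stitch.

Rate = 27/4 = 6.75 sts per in.
sleeve: 11 × 6.75 = 74.25 → 74.
front: 21.5 × 6.75 = 145.12 → 145.
collar: 16.5 × 6.75 = 111.38 → 111.
hood: 18.5 × 6.75 = 124.88 → 125.

sleeve 74; front 145; collar 111; hood 125.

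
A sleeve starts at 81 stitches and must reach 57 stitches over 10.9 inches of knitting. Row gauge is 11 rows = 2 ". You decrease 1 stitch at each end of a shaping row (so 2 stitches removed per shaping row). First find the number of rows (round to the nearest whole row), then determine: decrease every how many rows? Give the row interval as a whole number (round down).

Rows = 10.9 × 5.5 = 60.0 → 60 rows.
Stitches to remove: 24 → 12 shaping rows (at 2 st each).
60 / 12 = 5.00 → every 5 rows.

Decrease every 5th row.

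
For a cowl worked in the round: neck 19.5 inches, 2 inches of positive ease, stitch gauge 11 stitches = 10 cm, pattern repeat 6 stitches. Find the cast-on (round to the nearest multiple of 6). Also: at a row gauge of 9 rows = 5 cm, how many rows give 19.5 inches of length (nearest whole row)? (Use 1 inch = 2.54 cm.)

Cast on 60 stitches; work 89 rows.

Finished = 19.5 + 2 = 21.5 inches.
21.5 inches × 2.54 = 54.61 cm.
11/10 = 1.1 sts per cm; 54.61 × 1.1 = 60.07 sts.
Nearest multiple of 6 → 60.
19.5 inches = 49.53 cm; × 1.8 = 89.15 → 89 rows.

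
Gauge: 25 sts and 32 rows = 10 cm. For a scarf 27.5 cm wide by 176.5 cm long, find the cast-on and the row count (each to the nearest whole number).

Cast on 69 stitches and work 565 rows.

Stitch gauge = 25/10 = 2.5 sts/cm; 27.5 × 2.5 = 68.75 → 69 sts.
Row gauge = 32/10 = 3.2 rows/cm; 176.5 × 3.2 = 564.80 → 565 rows.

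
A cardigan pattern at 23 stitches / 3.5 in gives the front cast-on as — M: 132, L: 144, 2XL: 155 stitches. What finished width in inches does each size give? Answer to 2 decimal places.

23/3.5 = 6.571 sts per in.
M: 132 / 6.571 = 20.087 → 20.09 in.
L: 144 / 6.571 = 21.913 → 21.91 in.
2XL: 155 / 6.571 = 23.587 → 23.59 in.

M 20.09 inches; L 21.91 inches; 2XL 23.59 inches.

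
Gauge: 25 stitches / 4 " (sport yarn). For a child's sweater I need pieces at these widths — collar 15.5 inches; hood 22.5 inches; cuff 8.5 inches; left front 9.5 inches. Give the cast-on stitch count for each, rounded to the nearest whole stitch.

collar 97; hood 141; cuff 53; left front 59.

Rate = 25/4 = 6.25 sts per in.
collar: 15.5 × 6.25 = 96.88 → 97.
hood: 22.5 × 6.25 = 140.62 → 141.
cuff: 8.5 × 6.25 = 53.12 → 53.
left front: 9.5 × 6.25 = 59.38 → 59.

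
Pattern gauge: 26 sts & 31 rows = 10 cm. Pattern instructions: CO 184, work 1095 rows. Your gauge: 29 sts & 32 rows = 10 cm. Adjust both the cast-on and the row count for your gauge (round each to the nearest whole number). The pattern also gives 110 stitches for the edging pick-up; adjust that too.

Cast on 205 stitches; work 1130 rows; edging pick-up 123 stitches.

Stitches: 184 × 29/26 = 205.23 → 205.
Rows: 1095 × 32/31 = 1130.32 → 1130.
edging pick-up: 110 × 29/26 = 122.69 → 123.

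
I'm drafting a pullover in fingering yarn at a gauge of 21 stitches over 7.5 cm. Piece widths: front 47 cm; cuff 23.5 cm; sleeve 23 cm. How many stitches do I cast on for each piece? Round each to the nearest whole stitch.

front 132; cuff 66; sleeve 64.

Rate = 21/7.5 = 2.8 sts per cm.
front: 47 × 2.8 = 131.60 → 132.
cuff: 23.5 × 2.8 = 65.80 → 66.
sleeve: 23 × 2.8 = 64.40 → 64.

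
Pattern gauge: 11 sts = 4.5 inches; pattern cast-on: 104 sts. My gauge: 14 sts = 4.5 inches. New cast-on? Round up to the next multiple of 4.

136 stitches.

Scale factor = 14 / 11 = 1.273.
104 × 14 / 11 = 132.36 sts.
→ 136 sts.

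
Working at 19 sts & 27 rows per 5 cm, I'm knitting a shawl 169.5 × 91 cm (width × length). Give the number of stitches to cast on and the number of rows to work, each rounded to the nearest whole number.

Stitch gauge = 19/5 = 3.8 sts/cm; 169.5 × 3.8 = 644.10 → 644 sts.
Row gauge = 27/5 = 5.4 rows/cm; 91 × 5.4 = 491.40 → 491 rows.

Cast on 644 stitches and work 491 rows.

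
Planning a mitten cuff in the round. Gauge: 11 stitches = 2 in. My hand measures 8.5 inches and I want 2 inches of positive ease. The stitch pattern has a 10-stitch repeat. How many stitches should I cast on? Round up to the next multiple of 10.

Finished = 8.5 + 2 = 10.5 inches.
11 / 2 = 5.5 sts/in.
10.5 × 5.5 = 57.75 sts.
Next multiple of 10: 60.

60 stitches.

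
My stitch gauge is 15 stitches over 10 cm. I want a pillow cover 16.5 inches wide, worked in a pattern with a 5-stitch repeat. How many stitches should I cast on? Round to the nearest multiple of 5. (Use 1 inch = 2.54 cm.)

16.5 in = 16.5 × 2.54 = 41.91 cm.
15 / 10 = 1.5 sts/cm.
41.91 × 1.5 = 62.87 sts.
→ 65.

Cast on 65 stitches.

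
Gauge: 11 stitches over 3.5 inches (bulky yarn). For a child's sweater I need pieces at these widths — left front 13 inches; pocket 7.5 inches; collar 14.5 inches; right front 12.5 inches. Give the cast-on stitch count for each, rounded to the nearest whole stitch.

Rate = 11/3.5 = 3.143 sts per in.
left front: 13 × 3.143 = 40.86 → 41.
pocket: 7.5 × 3.143 = 23.57 → 24.
collar: 14.5 × 3.143 = 45.57 → 46.
right front: 12.5 × 3.143 = 39.29 → 39.

left front 41; pocket 24; collar 46; right front 39.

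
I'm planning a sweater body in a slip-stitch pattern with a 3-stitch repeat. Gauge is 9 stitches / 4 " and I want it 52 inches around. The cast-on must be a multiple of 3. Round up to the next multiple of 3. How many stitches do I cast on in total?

CO 117 sts.

9 / 4 = 2.25 sts per inch.
52 × 2.25 = 117.00 sts.
Next multiple of 3: 117.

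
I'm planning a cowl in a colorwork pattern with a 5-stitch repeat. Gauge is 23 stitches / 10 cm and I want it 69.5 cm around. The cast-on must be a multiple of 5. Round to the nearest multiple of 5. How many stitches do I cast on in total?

23 / 10 = 2.3 sts per cm.
69.5 × 2.3 = 159.85 sts.
Nearest multiple of 5: 160.

CO 160 sts.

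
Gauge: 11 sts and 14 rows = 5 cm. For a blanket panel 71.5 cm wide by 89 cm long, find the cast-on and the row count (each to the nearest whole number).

Cast on 157 stitches and work 249 rows.

Stitch gauge = 11/5 = 2.2 sts/cm; 71.5 × 2.2 = 157.30 → 157 sts.
Row gauge = 14/5 = 2.8 rows/cm; 89 × 2.8 = 249.20 → 249 rows.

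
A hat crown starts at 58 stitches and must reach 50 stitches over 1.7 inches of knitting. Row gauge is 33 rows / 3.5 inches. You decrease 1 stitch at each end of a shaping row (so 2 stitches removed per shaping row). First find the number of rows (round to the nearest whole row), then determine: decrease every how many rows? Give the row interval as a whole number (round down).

Rows = 1.7 × 9.429 = 16.0 → 16 rows.
Stitches to remove: 8 → 4 shaping rows (at 2 st each).
16 / 4 = 4.00 → every 4 rows.

Decrease every 4th row.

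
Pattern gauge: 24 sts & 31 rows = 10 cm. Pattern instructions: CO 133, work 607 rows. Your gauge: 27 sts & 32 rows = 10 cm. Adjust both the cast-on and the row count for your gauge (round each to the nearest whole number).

Stitches: 133 × 27/24 = 149.62 → 150.
Rows: 607 × 32/31 = 626.58 → 627.

Cast on 150 stitches; work 627 rows.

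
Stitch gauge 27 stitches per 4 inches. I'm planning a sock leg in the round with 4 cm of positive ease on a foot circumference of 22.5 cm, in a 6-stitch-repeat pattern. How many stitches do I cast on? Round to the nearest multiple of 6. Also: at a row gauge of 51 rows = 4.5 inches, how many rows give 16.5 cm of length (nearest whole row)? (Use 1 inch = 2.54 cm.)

Finished = 22.5 + 4 = 26.5 cm.
26.5 cm × 1/2.54 = 10.43 inches.
27/4 = 6.75 sts per in; 10.43 × 6.75 = 70.42 sts.
Nearest multiple of 6 → 72.
16.5 cm = 6.50 inches; × 11.333 = 73.62 → 74 rows.

Cast on 72 stitches; work 74 rows.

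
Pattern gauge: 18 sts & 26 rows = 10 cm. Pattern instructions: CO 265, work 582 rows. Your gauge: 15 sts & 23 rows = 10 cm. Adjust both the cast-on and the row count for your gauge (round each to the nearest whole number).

Stitches: 265 × 15/18 = 220.83 → 221.
Rows: 582 × 23/26 = 514.85 → 515.

Cast on 221 stitches; work 515 rows.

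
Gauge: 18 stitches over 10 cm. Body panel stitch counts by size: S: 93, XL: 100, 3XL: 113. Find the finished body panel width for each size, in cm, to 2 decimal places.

S 51.67 cm; XL 55.56 cm; 3XL 62.78 cm.

18/10 = 1.8 sts per cm.
S: 93 / 1.8 = 51.667 → 51.67 cm.
XL: 100 / 1.8 = 55.556 → 55.56 cm.
3XL: 113 / 1.8 = 62.778 → 62.78 cm.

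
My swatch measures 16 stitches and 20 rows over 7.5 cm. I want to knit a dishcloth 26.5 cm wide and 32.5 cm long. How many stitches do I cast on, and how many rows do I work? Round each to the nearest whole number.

Cast on 57 stitches and work 87 rows.

Stitch gauge = 16/7.5 = 2.133 sts/cm; 26.5 × 2.133 = 56.53 → 57 sts.
Row gauge = 20/7.5 = 2.667 rows/cm; 32.5 × 2.667 = 86.67 → 87 rows.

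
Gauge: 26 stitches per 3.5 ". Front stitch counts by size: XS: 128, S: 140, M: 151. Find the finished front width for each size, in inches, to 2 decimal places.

XS 17.23 inches; S 18.85 inches; M 20.33 inches.

26/3.5 = 7.429 sts per in.
XS: 128 / 7.429 = 17.231 → 17.23 in.
S: 140 / 7.429 = 18.846 → 18.85 in.
M: 151 / 7.429 = 20.327 → 20.33 in.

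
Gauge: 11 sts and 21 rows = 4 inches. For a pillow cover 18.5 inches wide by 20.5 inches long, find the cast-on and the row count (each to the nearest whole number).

Stitch gauge = 11/4 = 2.75 sts/in; 18.5 × 2.75 = 50.88 → 51 sts.
Row gauge = 21/4 = 5.25 rows/in; 20.5 × 5.25 = 107.62 → 108 rows.

Cast on 51 stitches and work 108 rows.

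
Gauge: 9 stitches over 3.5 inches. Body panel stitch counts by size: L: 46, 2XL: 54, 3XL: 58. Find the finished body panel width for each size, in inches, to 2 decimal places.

9/3.5 = 2.571 sts per in.
L: 46 / 2.571 = 17.889 → 17.89 in.
2XL: 54 / 2.571 = 21.000 → 21.00 in.
3XL: 58 / 2.571 = 22.556 → 22.56 in.

L 17.89 inches; 2XL 21.00 inches; 3XL 22.56 inches.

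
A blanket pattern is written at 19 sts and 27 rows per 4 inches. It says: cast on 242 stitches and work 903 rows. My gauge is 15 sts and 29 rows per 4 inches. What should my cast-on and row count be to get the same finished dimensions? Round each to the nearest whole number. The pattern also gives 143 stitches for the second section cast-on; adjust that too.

Cast on 191 stitches; work 970 rows; second section cast-on 113 stitches.

Stitches: 242 × 15/19 = 191.05 → 191.
Rows: 903 × 29/27 = 969.89 → 970.
second section cast-on: 143 × 15/19 = 112.89 → 113.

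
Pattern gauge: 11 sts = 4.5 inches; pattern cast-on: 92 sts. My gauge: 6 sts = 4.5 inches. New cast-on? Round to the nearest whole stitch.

Scale factor = 6 / 11 = 0.545.
92 × 6 / 11 = 50.18 sts.
→ 50 sts.

CO 50 sts.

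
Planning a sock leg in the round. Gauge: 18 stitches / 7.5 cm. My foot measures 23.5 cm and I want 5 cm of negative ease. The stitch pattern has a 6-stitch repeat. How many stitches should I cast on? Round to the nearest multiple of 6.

Cast on 42 stitches.

Finished = 23.5 − 5 = 18.5 cm.
18 / 7.5 = 2.4 sts/cm.
18.5 × 2.4 = 44.40 sts.
Nearest multiple of 6: 42.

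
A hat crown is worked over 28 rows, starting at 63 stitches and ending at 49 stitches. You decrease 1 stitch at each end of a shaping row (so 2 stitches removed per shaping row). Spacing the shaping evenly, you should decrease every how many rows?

Stitches to remove: |49 − 63| = 14.
Shaping rows needed: 14 / 2 = 7.
28 rows / 7 = every 4 rows.

Decrease every 4th row.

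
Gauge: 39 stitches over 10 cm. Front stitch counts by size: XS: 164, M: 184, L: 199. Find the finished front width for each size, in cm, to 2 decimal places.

XS 42.05 cm; M 47.18 cm; L 51.03 cm.

39/10 = 3.9 sts per cm.
XS: 164 / 3.9 = 42.051 → 42.05 cm.
M: 184 / 3.9 = 47.179 → 47.18 cm.
L: 199 / 3.9 = 51.026 → 51.03 cm.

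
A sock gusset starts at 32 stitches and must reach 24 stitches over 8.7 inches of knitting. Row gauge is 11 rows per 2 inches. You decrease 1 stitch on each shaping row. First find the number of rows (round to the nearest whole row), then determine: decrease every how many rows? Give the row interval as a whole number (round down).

Rows = 8.7 × 5.5 = 47.8 → 48 rows.
Stitches to remove: 8 → 8 shaping rows (at 1 st each).
48 / 8 = 6.00 → every 6 rows.

Decrease every 6th row.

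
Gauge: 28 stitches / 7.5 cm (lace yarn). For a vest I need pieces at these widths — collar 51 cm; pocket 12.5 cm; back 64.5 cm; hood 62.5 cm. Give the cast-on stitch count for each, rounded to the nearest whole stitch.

collar 190; pocket 47; back 241; hood 233.

Rate = 28/7.5 = 3.733 sts per cm.
collar: 51 × 3.733 = 190.40 → 190.
pocket: 12.5 × 3.733 = 46.67 → 47.
back: 64.5 × 3.733 = 240.80 → 241.
hood: 62.5 × 3.733 = 233.33 → 233.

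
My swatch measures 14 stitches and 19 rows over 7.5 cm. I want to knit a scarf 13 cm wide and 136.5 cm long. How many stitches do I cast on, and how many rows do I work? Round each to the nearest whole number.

Cast on 24 stitches and work 346 rows.

Stitch gauge = 14/7.5 = 1.867 sts/cm; 13 × 1.867 = 24.27 → 24 sts.
Row gauge = 19/7.5 = 2.533 rows/cm; 136.5 × 2.533 = 345.80 → 346 rows.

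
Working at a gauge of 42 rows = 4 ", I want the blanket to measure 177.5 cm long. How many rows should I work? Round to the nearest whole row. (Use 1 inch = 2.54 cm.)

177.5 cm = 69.88 in.
42 rows / 4 in = 10.5 rows per inch.
69.88 × 10.5 = 733.76 rows.
Round to nearest → 734.

Knit 734 rows.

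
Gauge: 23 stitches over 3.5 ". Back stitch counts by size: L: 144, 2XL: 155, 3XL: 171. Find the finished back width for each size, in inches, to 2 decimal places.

L 21.91 inches; 2XL 23.59 inches; 3XL 26.02 inches.

23/3.5 = 6.571 sts per in.
L: 144 / 6.571 = 21.913 → 21.91 in.
2XL: 155 / 6.571 = 23.587 → 23.59 in.
3XL: 171 / 6.571 = 26.022 → 26.02 in.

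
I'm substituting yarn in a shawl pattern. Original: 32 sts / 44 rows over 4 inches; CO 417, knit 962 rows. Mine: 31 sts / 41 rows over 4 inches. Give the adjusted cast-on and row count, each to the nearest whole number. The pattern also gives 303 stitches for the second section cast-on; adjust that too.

Stitches: 417 × 31/32 = 403.97 → 404.
Rows: 962 × 41/44 = 896.41 → 896.
second section cast-on: 303 × 31/32 = 293.53 → 294.

Cast on 404 stitches; work 896 rows; second section cast-on 294 stitches.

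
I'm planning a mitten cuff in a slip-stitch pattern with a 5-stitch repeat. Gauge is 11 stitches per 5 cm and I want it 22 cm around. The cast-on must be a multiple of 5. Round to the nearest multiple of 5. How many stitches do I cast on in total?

Cast on 50 stitches.

11 / 5 = 2.2 sts per cm.
22 × 2.2 = 48.40 sts.
Nearest multiple of 5: 50.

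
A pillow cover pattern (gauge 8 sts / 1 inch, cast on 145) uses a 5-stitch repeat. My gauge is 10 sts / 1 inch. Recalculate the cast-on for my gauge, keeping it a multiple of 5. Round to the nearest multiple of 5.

145 × 10 / 8 = 181.25.
Nearest multiple of 5: 180.

Cast on 180 stitches.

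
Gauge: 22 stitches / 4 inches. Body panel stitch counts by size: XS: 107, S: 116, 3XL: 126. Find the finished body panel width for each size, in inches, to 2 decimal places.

XS 19.45 inches; S 21.09 inches; 3XL 22.91 inches.

22/4 = 5.5 sts per in.
XS: 107 / 5.5 = 19.455 → 19.45 in.
S: 116 / 5.5 = 21.091 → 21.09 in.
3XL: 126 / 5.5 = 22.909 → 22.91 in.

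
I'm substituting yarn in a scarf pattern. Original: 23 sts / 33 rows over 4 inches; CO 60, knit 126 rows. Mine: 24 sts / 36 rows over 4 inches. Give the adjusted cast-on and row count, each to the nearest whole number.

Stitches: 60 × 24/23 = 62.61 → 63.
Rows: 126 × 36/33 = 137.45 → 137.

Cast on 63 stitches; work 137 rows.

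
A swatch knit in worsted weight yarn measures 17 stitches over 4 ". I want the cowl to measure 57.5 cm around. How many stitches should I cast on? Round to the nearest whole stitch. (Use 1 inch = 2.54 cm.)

CO 96 sts.

57.5 cm = 22.64 in.
17 stitches / 4 in = 4.25 stitches per inch.
22.64 × 4.25 = 96.21 stitches.
Round to nearest → 96.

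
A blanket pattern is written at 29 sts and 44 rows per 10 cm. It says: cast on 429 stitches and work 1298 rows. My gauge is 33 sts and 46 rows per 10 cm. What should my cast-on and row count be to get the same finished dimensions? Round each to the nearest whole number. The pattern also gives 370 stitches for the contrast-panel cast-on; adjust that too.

Cast on 488 stitches; work 1357 rows; contrast-panel cast-on 421 stitches.

Stitches: 429 × 33/29 = 488.17 → 488.
Rows: 1298 × 46/44 = 1357.00 → 1357.
contrast-panel cast-on: 370 × 33/29 = 421.03 → 421.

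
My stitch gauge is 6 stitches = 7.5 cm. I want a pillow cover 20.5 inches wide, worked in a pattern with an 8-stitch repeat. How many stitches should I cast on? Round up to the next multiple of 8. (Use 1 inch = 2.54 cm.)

20.5 in = 20.5 × 2.54 = 52.07 cm.
6 / 7.5 = 0.8 sts/cm.
52.07 × 0.8 = 41.66 sts.
→ 48.

Cast on 48 stitches.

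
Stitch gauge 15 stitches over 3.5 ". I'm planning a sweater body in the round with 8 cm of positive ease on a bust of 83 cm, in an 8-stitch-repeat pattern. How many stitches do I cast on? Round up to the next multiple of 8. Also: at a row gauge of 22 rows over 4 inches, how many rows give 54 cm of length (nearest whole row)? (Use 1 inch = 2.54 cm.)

Finished = 83 + 8 = 91 cm.
91 cm × 1/2.54 = 35.83 inches.
15/3.5 = 4.286 sts per in; 35.83 × 4.286 = 153.54 sts.
Next multiple of 8 → 160.
54 cm = 21.26 inches; × 5.5 = 116.93 → 117 rows.

Cast on 160 stitches; work 117 rows.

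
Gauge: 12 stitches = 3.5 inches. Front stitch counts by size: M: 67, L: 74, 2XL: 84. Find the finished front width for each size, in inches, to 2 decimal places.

M 19.54 inches; L 21.58 inches; 2XL 24.50 inches.

12/3.5 = 3.429 sts per in.
M: 67 / 3.429 = 19.542 → 19.54 in.
L: 74 / 3.429 = 21.583 → 21.58 in.
2XL: 84 / 3.429 = 24.500 → 24.50 in.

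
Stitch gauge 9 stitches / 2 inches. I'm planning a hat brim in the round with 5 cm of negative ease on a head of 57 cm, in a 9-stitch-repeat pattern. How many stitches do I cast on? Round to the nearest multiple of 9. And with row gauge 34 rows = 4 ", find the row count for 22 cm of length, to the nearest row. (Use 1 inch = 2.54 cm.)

Cast on 90 stitches; work 74 rows.

Finished = 57 − 5 = 52 cm.
52 cm × 1/2.54 = 20.47 inches.
9/2 = 4.5 sts per in; 20.47 × 4.5 = 92.13 sts.
Nearest multiple of 9 → 90.
22 cm = 8.66 inches; × 8.5 = 73.62 → 74 rows.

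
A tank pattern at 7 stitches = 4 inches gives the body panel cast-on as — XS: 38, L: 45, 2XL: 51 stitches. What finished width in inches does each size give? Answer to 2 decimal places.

7/4 = 1.75 sts per in.
XS: 38 / 1.75 = 21.714 → 21.71 in.
L: 45 / 1.75 = 25.714 → 25.71 in.
2XL: 51 / 1.75 = 29.143 → 29.14 in.

XS 21.71 inches; L 25.71 inches; 2XL 29.14 inches.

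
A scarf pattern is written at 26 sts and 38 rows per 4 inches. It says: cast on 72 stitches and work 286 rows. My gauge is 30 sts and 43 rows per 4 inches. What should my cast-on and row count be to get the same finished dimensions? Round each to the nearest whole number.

Stitches: 72 × 30/26 = 83.08 → 83.
Rows: 286 × 43/38 = 323.63 → 324.

Cast on 83 stitches; work 324 rows.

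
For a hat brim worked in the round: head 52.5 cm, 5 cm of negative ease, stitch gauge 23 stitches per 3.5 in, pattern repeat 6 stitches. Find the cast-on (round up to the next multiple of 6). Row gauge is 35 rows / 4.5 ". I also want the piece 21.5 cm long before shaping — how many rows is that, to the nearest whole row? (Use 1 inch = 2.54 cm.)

Finished = 52.5 − 5 = 47.5 cm.
47.5 cm × 1/2.54 = 18.70 inches.
23/3.5 = 6.571 sts per in; 18.70 × 6.571 = 122.89 sts.
Next multiple of 6 → 126.
21.5 cm = 8.46 inches; × 7.778 = 65.84 → 66 rows.

Cast on 126 stitches; work 66 rows.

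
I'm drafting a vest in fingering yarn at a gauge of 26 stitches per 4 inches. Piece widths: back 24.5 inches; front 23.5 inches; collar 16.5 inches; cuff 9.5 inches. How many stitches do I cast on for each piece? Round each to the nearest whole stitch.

back 159; front 153; collar 107; cuff 62.

Rate = 26/4 = 6.5 sts per in.
back: 24.5 × 6.5 = 159.25 → 159.
front: 23.5 × 6.5 = 152.75 → 153.
collar: 16.5 × 6.5 = 107.25 → 107.
cuff: 9.5 × 6.5 = 61.75 → 62.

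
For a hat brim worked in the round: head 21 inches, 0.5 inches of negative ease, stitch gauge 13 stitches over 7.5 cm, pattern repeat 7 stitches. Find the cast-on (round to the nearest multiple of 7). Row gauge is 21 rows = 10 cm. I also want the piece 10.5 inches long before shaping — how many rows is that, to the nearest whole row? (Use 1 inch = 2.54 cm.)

Cast on 91 stitches; work 56 rows.

Finished = 21 − 0.5 = 20.5 inches.
20.5 inches × 2.54 = 52.07 cm.
13/7.5 = 1.733 sts per cm; 52.07 × 1.733 = 90.25 sts.
Nearest multiple of 7 → 91.
10.5 inches = 26.67 cm; × 2.1 = 56.01 → 56 rows.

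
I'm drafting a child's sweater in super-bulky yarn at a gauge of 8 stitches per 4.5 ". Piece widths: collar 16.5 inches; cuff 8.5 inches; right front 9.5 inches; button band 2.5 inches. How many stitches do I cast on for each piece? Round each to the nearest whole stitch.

collar 29; cuff 15; right front 17; button band 4.

Rate = 8/4.5 = 1.778 sts per in.
collar: 16.5 × 1.778 = 29.33 → 29.
cuff: 8.5 × 1.778 = 15.11 → 15.
right front: 9.5 × 1.778 = 16.89 → 17.
button band: 2.5 × 1.778 = 4.44 → 4.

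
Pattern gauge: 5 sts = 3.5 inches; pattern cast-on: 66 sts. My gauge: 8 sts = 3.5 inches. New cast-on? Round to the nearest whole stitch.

Cast on 106 stitches.

Scale factor = 8 / 5 = 1.600.
66 × 8 / 5 = 105.60 sts.
→ 106 sts.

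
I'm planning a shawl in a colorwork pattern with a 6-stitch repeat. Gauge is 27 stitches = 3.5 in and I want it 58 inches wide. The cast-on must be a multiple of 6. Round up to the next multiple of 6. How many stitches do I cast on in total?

27 / 3.5 = 7.714 sts per inch.
58 × 7.714 = 447.43 sts.
Next multiple of 6: 450.

Cast on 450 stitches.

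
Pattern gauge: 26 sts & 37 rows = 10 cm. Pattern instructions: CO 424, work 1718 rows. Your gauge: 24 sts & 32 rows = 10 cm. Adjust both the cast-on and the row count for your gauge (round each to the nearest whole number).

Cast on 391 stitches; work 1486 rows.

Stitches: 424 × 24/26 = 391.38 → 391.
Rows: 1718 × 32/37 = 1485.84 → 1486.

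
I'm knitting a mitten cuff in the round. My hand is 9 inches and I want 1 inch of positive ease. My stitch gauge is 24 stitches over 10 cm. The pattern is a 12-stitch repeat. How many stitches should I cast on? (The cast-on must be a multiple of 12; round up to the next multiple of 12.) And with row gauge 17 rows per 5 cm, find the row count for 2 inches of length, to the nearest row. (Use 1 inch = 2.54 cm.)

Cast on 72 stitches; work 17 rows.

Finished = 9 + 1 = 10 inches.
10 inches × 2.54 = 25.40 cm.
24/10 = 2.4 sts per cm; 25.40 × 2.4 = 60.96 sts.
Next multiple of 12 → 72.
2 inches = 5.08 cm; × 3.4 = 17.27 → 17 rows.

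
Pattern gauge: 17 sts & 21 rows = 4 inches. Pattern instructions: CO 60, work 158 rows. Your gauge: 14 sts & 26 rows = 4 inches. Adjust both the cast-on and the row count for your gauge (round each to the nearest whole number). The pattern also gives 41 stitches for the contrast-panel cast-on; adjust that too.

Stitches: 60 × 14/17 = 49.41 → 49.
Rows: 158 × 26/21 = 195.62 → 196.
contrast-panel cast-on: 41 × 14/17 = 33.76 → 34.

Cast on 49 stitches; work 196 rows; contrast-panel cast-on 34 stitches.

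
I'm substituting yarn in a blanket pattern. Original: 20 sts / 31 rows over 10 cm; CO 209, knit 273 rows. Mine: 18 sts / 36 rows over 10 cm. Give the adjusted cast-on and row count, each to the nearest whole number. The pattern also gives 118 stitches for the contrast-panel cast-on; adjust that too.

Cast on 188 stitches; work 317 rows; contrast-panel cast-on 106 stitches.

Stitches: 209 × 18/20 = 188.10 → 188.
Rows: 273 × 36/31 = 317.03 → 317.
contrast-panel cast-on: 118 × 18/20 = 106.20 → 106.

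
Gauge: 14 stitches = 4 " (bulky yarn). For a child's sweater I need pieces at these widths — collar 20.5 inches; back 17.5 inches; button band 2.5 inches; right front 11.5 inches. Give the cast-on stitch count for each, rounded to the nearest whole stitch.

Rate = 14/4 = 3.5 sts per in.
collar: 20.5 × 3.5 = 71.75 → 72.
back: 17.5 × 3.5 = 61.25 → 61.
button band: 2.5 × 3.5 = 8.75 → 9.
right front: 11.5 × 3.5 = 40.25 → 40.

collar 72; back 61; button band 9; right front 40.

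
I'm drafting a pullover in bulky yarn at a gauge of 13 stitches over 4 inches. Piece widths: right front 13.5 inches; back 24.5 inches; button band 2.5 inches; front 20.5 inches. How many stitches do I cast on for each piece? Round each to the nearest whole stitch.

Rate = 13/4 = 3.25 sts per in.
right front: 13.5 × 3.25 = 43.88 → 44.
back: 24.5 × 3.25 = 79.62 → 80.
button band: 2.5 × 3.25 = 8.12 → 8.
front: 20.5 × 3.25 = 66.62 → 67.

right front 44; back 80; button band 8; front 67.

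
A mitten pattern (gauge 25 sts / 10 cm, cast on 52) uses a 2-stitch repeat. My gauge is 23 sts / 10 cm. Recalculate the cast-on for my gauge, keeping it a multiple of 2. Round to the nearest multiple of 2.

48 stitches.

52 × 23 / 25 = 47.84.
Nearest multiple of 2: 48.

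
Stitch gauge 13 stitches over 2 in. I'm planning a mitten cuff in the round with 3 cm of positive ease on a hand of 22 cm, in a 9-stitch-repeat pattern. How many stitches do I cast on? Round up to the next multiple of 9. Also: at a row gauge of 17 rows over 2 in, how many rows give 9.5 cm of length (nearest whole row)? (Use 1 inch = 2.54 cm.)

Cast on 72 stitches; work 32 rows.

Finished = 22 + 3 = 25 cm.
25 cm × 1/2.54 = 9.84 inches.
13/2 = 6.5 sts per in; 9.84 × 6.5 = 63.98 sts.
Next multiple of 9 → 72.
9.5 cm = 3.74 inches; × 8.5 = 31.79 → 32 rows.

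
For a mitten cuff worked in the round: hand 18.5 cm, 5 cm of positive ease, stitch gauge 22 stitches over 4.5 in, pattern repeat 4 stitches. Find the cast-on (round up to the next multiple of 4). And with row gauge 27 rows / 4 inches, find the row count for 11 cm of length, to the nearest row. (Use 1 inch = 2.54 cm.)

Cast on 48 stitches; work 29 rows.

Finished = 18.5 + 5 = 23.5 cm.
23.5 cm × 1/2.54 = 9.25 inches.
22/4.5 = 4.889 sts per in; 9.25 × 4.889 = 45.23 sts.
Next multiple of 4 → 48.
11 cm = 4.33 inches; × 6.75 = 29.23 → 29 rows.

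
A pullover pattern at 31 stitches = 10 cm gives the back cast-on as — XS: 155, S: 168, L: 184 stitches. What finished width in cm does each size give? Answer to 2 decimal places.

31/10 = 3.1 sts per cm.
XS: 155 / 3.1 = 50.000 → 50.00 cm.
S: 168 / 3.1 = 54.194 → 54.19 cm.
L: 184 / 3.1 = 59.355 → 59.35 cm.

XS 50.00 cm; S 54.19 cm; L 59.35 cm.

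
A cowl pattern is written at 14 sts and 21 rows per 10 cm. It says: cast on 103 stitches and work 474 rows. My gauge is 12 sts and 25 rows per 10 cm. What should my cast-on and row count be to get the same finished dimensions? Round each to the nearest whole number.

Stitches: 103 × 12/14 = 88.29 → 88.
Rows: 474 × 25/21 = 564.29 → 564.

Cast on 88 stitches; work 564 rows.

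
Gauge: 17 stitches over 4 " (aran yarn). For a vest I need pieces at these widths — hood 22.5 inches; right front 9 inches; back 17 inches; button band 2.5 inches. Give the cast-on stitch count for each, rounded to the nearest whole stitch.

Rate = 17/4 = 4.25 sts per in.
hood: 22.5 × 4.25 = 95.62 → 96.
right front: 9 × 4.25 = 38.25 → 38.
back: 17 × 4.25 = 72.25 → 72.
button band: 2.5 × 4.25 = 10.62 → 11.

hood 96; right front 38; back 72; button band 11.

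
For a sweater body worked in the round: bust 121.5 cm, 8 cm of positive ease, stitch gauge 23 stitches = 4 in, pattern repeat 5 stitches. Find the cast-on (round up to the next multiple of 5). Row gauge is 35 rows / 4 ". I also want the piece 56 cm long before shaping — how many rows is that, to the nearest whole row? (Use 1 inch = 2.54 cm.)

Cast on 295 stitches; work 193 rows.

Finished = 121.5 + 8 = 129.5 cm.
129.5 cm × 1/2.54 = 50.98 inches.
23/4 = 5.75 sts per in; 50.98 × 5.75 = 293.16 sts.
Next multiple of 5 → 295.
56 cm = 22.05 inches; × 8.75 = 192.91 → 193 rows.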